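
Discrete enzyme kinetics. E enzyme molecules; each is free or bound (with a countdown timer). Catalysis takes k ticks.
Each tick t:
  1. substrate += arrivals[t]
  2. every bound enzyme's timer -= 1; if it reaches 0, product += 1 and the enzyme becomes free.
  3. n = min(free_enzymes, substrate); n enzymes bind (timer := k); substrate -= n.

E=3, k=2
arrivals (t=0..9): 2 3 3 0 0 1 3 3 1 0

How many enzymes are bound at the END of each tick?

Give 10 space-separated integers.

Answer: 2 3 3 3 3 3 3 3 3 3

Derivation:
t=0: arr=2 -> substrate=0 bound=2 product=0
t=1: arr=3 -> substrate=2 bound=3 product=0
t=2: arr=3 -> substrate=3 bound=3 product=2
t=3: arr=0 -> substrate=2 bound=3 product=3
t=4: arr=0 -> substrate=0 bound=3 product=5
t=5: arr=1 -> substrate=0 bound=3 product=6
t=6: arr=3 -> substrate=1 bound=3 product=8
t=7: arr=3 -> substrate=3 bound=3 product=9
t=8: arr=1 -> substrate=2 bound=3 product=11
t=9: arr=0 -> substrate=1 bound=3 product=12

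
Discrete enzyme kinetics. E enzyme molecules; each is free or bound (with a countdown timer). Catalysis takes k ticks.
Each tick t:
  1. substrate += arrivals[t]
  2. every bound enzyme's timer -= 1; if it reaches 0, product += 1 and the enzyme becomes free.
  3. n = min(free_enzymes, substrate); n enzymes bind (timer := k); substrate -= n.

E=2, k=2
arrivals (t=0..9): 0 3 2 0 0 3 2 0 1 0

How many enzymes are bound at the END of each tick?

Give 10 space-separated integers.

t=0: arr=0 -> substrate=0 bound=0 product=0
t=1: arr=3 -> substrate=1 bound=2 product=0
t=2: arr=2 -> substrate=3 bound=2 product=0
t=3: arr=0 -> substrate=1 bound=2 product=2
t=4: arr=0 -> substrate=1 bound=2 product=2
t=5: arr=3 -> substrate=2 bound=2 product=4
t=6: arr=2 -> substrate=4 bound=2 product=4
t=7: arr=0 -> substrate=2 bound=2 product=6
t=8: arr=1 -> substrate=3 bound=2 product=6
t=9: arr=0 -> substrate=1 bound=2 product=8

Answer: 0 2 2 2 2 2 2 2 2 2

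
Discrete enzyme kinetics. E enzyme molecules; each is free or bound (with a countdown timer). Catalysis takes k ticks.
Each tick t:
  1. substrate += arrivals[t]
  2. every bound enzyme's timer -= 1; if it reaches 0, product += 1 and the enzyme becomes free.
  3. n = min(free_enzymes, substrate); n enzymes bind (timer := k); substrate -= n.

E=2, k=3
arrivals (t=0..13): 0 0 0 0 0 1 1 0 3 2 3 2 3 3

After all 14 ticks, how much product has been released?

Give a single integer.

Answer: 4

Derivation:
t=0: arr=0 -> substrate=0 bound=0 product=0
t=1: arr=0 -> substrate=0 bound=0 product=0
t=2: arr=0 -> substrate=0 bound=0 product=0
t=3: arr=0 -> substrate=0 bound=0 product=0
t=4: arr=0 -> substrate=0 bound=0 product=0
t=5: arr=1 -> substrate=0 bound=1 product=0
t=6: arr=1 -> substrate=0 bound=2 product=0
t=7: arr=0 -> substrate=0 bound=2 product=0
t=8: arr=3 -> substrate=2 bound=2 product=1
t=9: arr=2 -> substrate=3 bound=2 product=2
t=10: arr=3 -> substrate=6 bound=2 product=2
t=11: arr=2 -> substrate=7 bound=2 product=3
t=12: arr=3 -> substrate=9 bound=2 product=4
t=13: arr=3 -> substrate=12 bound=2 product=4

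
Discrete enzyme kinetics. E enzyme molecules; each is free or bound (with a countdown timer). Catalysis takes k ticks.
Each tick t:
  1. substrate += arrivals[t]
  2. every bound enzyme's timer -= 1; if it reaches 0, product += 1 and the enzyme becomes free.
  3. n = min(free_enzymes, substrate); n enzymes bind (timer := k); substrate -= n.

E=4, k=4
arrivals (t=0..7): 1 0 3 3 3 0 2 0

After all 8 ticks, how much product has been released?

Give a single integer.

Answer: 4

Derivation:
t=0: arr=1 -> substrate=0 bound=1 product=0
t=1: arr=0 -> substrate=0 bound=1 product=0
t=2: arr=3 -> substrate=0 bound=4 product=0
t=3: arr=3 -> substrate=3 bound=4 product=0
t=4: arr=3 -> substrate=5 bound=4 product=1
t=5: arr=0 -> substrate=5 bound=4 product=1
t=6: arr=2 -> substrate=4 bound=4 product=4
t=7: arr=0 -> substrate=4 bound=4 product=4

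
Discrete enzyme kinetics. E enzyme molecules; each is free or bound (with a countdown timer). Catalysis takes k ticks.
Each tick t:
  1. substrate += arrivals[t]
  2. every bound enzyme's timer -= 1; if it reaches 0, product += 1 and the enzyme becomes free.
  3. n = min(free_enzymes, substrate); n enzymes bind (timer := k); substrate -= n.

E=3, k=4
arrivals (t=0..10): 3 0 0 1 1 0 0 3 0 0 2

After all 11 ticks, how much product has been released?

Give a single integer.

Answer: 5

Derivation:
t=0: arr=3 -> substrate=0 bound=3 product=0
t=1: arr=0 -> substrate=0 bound=3 product=0
t=2: arr=0 -> substrate=0 bound=3 product=0
t=3: arr=1 -> substrate=1 bound=3 product=0
t=4: arr=1 -> substrate=0 bound=2 product=3
t=5: arr=0 -> substrate=0 bound=2 product=3
t=6: arr=0 -> substrate=0 bound=2 product=3
t=7: arr=3 -> substrate=2 bound=3 product=3
t=8: arr=0 -> substrate=0 bound=3 product=5
t=9: arr=0 -> substrate=0 bound=3 product=5
t=10: arr=2 -> substrate=2 bound=3 product=5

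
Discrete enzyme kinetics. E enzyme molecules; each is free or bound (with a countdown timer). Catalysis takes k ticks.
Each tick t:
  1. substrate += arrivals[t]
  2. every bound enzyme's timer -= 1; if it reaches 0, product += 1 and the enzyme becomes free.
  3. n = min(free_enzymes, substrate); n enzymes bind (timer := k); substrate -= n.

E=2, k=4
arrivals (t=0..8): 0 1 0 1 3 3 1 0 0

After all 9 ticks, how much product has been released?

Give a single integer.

Answer: 2

Derivation:
t=0: arr=0 -> substrate=0 bound=0 product=0
t=1: arr=1 -> substrate=0 bound=1 product=0
t=2: arr=0 -> substrate=0 bound=1 product=0
t=3: arr=1 -> substrate=0 bound=2 product=0
t=4: arr=3 -> substrate=3 bound=2 product=0
t=5: arr=3 -> substrate=5 bound=2 product=1
t=6: arr=1 -> substrate=6 bound=2 product=1
t=7: arr=0 -> substrate=5 bound=2 product=2
t=8: arr=0 -> substrate=5 bound=2 product=2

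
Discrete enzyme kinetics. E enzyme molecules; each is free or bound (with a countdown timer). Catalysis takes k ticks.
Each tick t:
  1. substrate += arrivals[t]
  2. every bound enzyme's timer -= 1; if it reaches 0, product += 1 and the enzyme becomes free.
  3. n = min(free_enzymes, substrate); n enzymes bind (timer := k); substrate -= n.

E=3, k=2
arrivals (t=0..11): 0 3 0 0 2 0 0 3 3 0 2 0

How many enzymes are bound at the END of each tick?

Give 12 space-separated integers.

t=0: arr=0 -> substrate=0 bound=0 product=0
t=1: arr=3 -> substrate=0 bound=3 product=0
t=2: arr=0 -> substrate=0 bound=3 product=0
t=3: arr=0 -> substrate=0 bound=0 product=3
t=4: arr=2 -> substrate=0 bound=2 product=3
t=5: arr=0 -> substrate=0 bound=2 product=3
t=6: arr=0 -> substrate=0 bound=0 product=5
t=7: arr=3 -> substrate=0 bound=3 product=5
t=8: arr=3 -> substrate=3 bound=3 product=5
t=9: arr=0 -> substrate=0 bound=3 product=8
t=10: arr=2 -> substrate=2 bound=3 product=8
t=11: arr=0 -> substrate=0 bound=2 product=11

Answer: 0 3 3 0 2 2 0 3 3 3 3 2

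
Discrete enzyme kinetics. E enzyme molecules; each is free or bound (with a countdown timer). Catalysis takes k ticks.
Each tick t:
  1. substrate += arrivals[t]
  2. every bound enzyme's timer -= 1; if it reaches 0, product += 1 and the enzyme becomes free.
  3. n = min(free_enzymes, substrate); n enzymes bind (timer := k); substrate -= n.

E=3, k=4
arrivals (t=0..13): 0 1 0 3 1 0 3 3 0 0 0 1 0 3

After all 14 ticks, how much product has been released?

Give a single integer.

t=0: arr=0 -> substrate=0 bound=0 product=0
t=1: arr=1 -> substrate=0 bound=1 product=0
t=2: arr=0 -> substrate=0 bound=1 product=0
t=3: arr=3 -> substrate=1 bound=3 product=0
t=4: arr=1 -> substrate=2 bound=3 product=0
t=5: arr=0 -> substrate=1 bound=3 product=1
t=6: arr=3 -> substrate=4 bound=3 product=1
t=7: arr=3 -> substrate=5 bound=3 product=3
t=8: arr=0 -> substrate=5 bound=3 product=3
t=9: arr=0 -> substrate=4 bound=3 product=4
t=10: arr=0 -> substrate=4 bound=3 product=4
t=11: arr=1 -> substrate=3 bound=3 product=6
t=12: arr=0 -> substrate=3 bound=3 product=6
t=13: arr=3 -> substrate=5 bound=3 product=7

Answer: 7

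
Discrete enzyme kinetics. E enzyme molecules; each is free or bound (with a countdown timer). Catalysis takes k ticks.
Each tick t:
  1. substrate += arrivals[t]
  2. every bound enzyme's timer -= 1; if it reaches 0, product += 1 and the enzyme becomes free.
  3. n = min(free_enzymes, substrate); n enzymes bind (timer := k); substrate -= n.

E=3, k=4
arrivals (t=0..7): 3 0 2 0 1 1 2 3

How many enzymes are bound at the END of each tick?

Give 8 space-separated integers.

Answer: 3 3 3 3 3 3 3 3

Derivation:
t=0: arr=3 -> substrate=0 bound=3 product=0
t=1: arr=0 -> substrate=0 bound=3 product=0
t=2: arr=2 -> substrate=2 bound=3 product=0
t=3: arr=0 -> substrate=2 bound=3 product=0
t=4: arr=1 -> substrate=0 bound=3 product=3
t=5: arr=1 -> substrate=1 bound=3 product=3
t=6: arr=2 -> substrate=3 bound=3 product=3
t=7: arr=3 -> substrate=6 bound=3 product=3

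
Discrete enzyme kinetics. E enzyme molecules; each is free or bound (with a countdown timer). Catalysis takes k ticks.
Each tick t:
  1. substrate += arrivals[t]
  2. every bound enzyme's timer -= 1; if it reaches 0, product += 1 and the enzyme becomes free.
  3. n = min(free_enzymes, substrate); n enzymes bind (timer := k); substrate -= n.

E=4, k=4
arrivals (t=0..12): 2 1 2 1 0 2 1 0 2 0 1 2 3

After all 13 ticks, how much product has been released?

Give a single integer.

Answer: 10

Derivation:
t=0: arr=2 -> substrate=0 bound=2 product=0
t=1: arr=1 -> substrate=0 bound=3 product=0
t=2: arr=2 -> substrate=1 bound=4 product=0
t=3: arr=1 -> substrate=2 bound=4 product=0
t=4: arr=0 -> substrate=0 bound=4 product=2
t=5: arr=2 -> substrate=1 bound=4 product=3
t=6: arr=1 -> substrate=1 bound=4 product=4
t=7: arr=0 -> substrate=1 bound=4 product=4
t=8: arr=2 -> substrate=1 bound=4 product=6
t=9: arr=0 -> substrate=0 bound=4 product=7
t=10: arr=1 -> substrate=0 bound=4 product=8
t=11: arr=2 -> substrate=2 bound=4 product=8
t=12: arr=3 -> substrate=3 bound=4 product=10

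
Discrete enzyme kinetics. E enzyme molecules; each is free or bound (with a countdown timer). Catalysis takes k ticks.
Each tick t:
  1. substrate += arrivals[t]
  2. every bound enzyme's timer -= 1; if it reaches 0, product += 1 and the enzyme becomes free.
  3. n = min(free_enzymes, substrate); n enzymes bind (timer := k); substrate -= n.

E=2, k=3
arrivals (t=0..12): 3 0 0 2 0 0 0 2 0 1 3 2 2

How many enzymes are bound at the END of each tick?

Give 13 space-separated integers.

t=0: arr=3 -> substrate=1 bound=2 product=0
t=1: arr=0 -> substrate=1 bound=2 product=0
t=2: arr=0 -> substrate=1 bound=2 product=0
t=3: arr=2 -> substrate=1 bound=2 product=2
t=4: arr=0 -> substrate=1 bound=2 product=2
t=5: arr=0 -> substrate=1 bound=2 product=2
t=6: arr=0 -> substrate=0 bound=1 product=4
t=7: arr=2 -> substrate=1 bound=2 product=4
t=8: arr=0 -> substrate=1 bound=2 product=4
t=9: arr=1 -> substrate=1 bound=2 product=5
t=10: arr=3 -> substrate=3 bound=2 product=6
t=11: arr=2 -> substrate=5 bound=2 product=6
t=12: arr=2 -> substrate=6 bound=2 product=7

Answer: 2 2 2 2 2 2 1 2 2 2 2 2 2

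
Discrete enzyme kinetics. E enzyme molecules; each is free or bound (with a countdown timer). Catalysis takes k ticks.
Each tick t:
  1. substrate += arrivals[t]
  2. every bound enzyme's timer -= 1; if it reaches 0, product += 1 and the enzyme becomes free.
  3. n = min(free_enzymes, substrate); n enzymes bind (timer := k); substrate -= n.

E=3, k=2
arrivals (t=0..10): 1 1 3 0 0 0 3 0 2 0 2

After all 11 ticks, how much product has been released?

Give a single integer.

t=0: arr=1 -> substrate=0 bound=1 product=0
t=1: arr=1 -> substrate=0 bound=2 product=0
t=2: arr=3 -> substrate=1 bound=3 product=1
t=3: arr=0 -> substrate=0 bound=3 product=2
t=4: arr=0 -> substrate=0 bound=1 product=4
t=5: arr=0 -> substrate=0 bound=0 product=5
t=6: arr=3 -> substrate=0 bound=3 product=5
t=7: arr=0 -> substrate=0 bound=3 product=5
t=8: arr=2 -> substrate=0 bound=2 product=8
t=9: arr=0 -> substrate=0 bound=2 product=8
t=10: arr=2 -> substrate=0 bound=2 product=10

Answer: 10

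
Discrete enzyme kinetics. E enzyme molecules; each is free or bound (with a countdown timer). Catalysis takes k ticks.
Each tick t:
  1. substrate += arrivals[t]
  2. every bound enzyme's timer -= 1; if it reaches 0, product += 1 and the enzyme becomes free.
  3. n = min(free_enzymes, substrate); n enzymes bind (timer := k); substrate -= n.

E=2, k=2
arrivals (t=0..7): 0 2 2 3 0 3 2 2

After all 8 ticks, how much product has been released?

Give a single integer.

Answer: 6

Derivation:
t=0: arr=0 -> substrate=0 bound=0 product=0
t=1: arr=2 -> substrate=0 bound=2 product=0
t=2: arr=2 -> substrate=2 bound=2 product=0
t=3: arr=3 -> substrate=3 bound=2 product=2
t=4: arr=0 -> substrate=3 bound=2 product=2
t=5: arr=3 -> substrate=4 bound=2 product=4
t=6: arr=2 -> substrate=6 bound=2 product=4
t=7: arr=2 -> substrate=6 bound=2 product=6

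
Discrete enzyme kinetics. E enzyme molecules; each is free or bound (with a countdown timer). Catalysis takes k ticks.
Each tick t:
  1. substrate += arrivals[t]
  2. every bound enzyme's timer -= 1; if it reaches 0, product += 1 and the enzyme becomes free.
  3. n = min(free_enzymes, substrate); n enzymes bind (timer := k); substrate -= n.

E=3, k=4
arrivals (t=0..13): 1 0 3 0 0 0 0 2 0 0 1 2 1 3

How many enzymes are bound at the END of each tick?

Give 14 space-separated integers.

Answer: 1 1 3 3 3 3 1 3 2 2 3 3 3 3

Derivation:
t=0: arr=1 -> substrate=0 bound=1 product=0
t=1: arr=0 -> substrate=0 bound=1 product=0
t=2: arr=3 -> substrate=1 bound=3 product=0
t=3: arr=0 -> substrate=1 bound=3 product=0
t=4: arr=0 -> substrate=0 bound=3 product=1
t=5: arr=0 -> substrate=0 bound=3 product=1
t=6: arr=0 -> substrate=0 bound=1 product=3
t=7: arr=2 -> substrate=0 bound=3 product=3
t=8: arr=0 -> substrate=0 bound=2 product=4
t=9: arr=0 -> substrate=0 bound=2 product=4
t=10: arr=1 -> substrate=0 bound=3 product=4
t=11: arr=2 -> substrate=0 bound=3 product=6
t=12: arr=1 -> substrate=1 bound=3 product=6
t=13: arr=3 -> substrate=4 bound=3 product=6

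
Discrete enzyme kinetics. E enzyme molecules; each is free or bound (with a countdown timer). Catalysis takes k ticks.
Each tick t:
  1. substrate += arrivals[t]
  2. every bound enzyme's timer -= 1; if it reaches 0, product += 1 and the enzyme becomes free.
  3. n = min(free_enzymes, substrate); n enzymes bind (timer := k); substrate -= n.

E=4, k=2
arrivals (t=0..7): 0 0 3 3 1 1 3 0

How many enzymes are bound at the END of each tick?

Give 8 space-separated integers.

Answer: 0 0 3 4 4 4 4 3

Derivation:
t=0: arr=0 -> substrate=0 bound=0 product=0
t=1: arr=0 -> substrate=0 bound=0 product=0
t=2: arr=3 -> substrate=0 bound=3 product=0
t=3: arr=3 -> substrate=2 bound=4 product=0
t=4: arr=1 -> substrate=0 bound=4 product=3
t=5: arr=1 -> substrate=0 bound=4 product=4
t=6: arr=3 -> substrate=0 bound=4 product=7
t=7: arr=0 -> substrate=0 bound=3 product=8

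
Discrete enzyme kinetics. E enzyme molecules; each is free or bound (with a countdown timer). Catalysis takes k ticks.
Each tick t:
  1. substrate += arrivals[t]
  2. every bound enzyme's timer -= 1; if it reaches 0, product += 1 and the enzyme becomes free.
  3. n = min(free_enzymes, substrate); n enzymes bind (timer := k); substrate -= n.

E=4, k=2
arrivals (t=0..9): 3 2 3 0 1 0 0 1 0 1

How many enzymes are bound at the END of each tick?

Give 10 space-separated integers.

t=0: arr=3 -> substrate=0 bound=3 product=0
t=1: arr=2 -> substrate=1 bound=4 product=0
t=2: arr=3 -> substrate=1 bound=4 product=3
t=3: arr=0 -> substrate=0 bound=4 product=4
t=4: arr=1 -> substrate=0 bound=2 product=7
t=5: arr=0 -> substrate=0 bound=1 product=8
t=6: arr=0 -> substrate=0 bound=0 product=9
t=7: arr=1 -> substrate=0 bound=1 product=9
t=8: arr=0 -> substrate=0 bound=1 product=9
t=9: arr=1 -> substrate=0 bound=1 product=10

Answer: 3 4 4 4 2 1 0 1 1 1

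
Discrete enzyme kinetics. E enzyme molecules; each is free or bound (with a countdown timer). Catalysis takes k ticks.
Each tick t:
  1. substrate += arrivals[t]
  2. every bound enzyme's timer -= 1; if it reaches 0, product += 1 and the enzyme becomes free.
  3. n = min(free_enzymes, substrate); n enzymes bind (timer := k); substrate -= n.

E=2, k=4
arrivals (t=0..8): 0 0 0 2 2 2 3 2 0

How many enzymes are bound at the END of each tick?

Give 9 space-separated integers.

Answer: 0 0 0 2 2 2 2 2 2

Derivation:
t=0: arr=0 -> substrate=0 bound=0 product=0
t=1: arr=0 -> substrate=0 bound=0 product=0
t=2: arr=0 -> substrate=0 bound=0 product=0
t=3: arr=2 -> substrate=0 bound=2 product=0
t=4: arr=2 -> substrate=2 bound=2 product=0
t=5: arr=2 -> substrate=4 bound=2 product=0
t=6: arr=3 -> substrate=7 bound=2 product=0
t=7: arr=2 -> substrate=7 bound=2 product=2
t=8: arr=0 -> substrate=7 bound=2 product=2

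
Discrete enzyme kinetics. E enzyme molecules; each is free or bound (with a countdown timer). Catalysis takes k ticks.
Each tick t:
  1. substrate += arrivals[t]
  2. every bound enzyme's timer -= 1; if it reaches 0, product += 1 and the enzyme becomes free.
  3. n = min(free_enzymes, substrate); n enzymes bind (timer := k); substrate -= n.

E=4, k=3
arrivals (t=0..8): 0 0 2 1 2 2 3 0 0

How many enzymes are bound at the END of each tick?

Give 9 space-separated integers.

Answer: 0 0 2 3 4 4 4 4 4

Derivation:
t=0: arr=0 -> substrate=0 bound=0 product=0
t=1: arr=0 -> substrate=0 bound=0 product=0
t=2: arr=2 -> substrate=0 bound=2 product=0
t=3: arr=1 -> substrate=0 bound=3 product=0
t=4: arr=2 -> substrate=1 bound=4 product=0
t=5: arr=2 -> substrate=1 bound=4 product=2
t=6: arr=3 -> substrate=3 bound=4 product=3
t=7: arr=0 -> substrate=2 bound=4 product=4
t=8: arr=0 -> substrate=0 bound=4 product=6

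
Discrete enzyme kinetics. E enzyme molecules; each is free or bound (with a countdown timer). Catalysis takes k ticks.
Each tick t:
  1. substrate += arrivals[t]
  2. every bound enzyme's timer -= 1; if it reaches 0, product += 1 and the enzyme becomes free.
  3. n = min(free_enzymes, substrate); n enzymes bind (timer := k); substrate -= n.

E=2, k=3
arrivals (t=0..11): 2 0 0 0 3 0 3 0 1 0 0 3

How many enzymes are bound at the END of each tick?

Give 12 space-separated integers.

t=0: arr=2 -> substrate=0 bound=2 product=0
t=1: arr=0 -> substrate=0 bound=2 product=0
t=2: arr=0 -> substrate=0 bound=2 product=0
t=3: arr=0 -> substrate=0 bound=0 product=2
t=4: arr=3 -> substrate=1 bound=2 product=2
t=5: arr=0 -> substrate=1 bound=2 product=2
t=6: arr=3 -> substrate=4 bound=2 product=2
t=7: arr=0 -> substrate=2 bound=2 product=4
t=8: arr=1 -> substrate=3 bound=2 product=4
t=9: arr=0 -> substrate=3 bound=2 product=4
t=10: arr=0 -> substrate=1 bound=2 product=6
t=11: arr=3 -> substrate=4 bound=2 product=6

Answer: 2 2 2 0 2 2 2 2 2 2 2 2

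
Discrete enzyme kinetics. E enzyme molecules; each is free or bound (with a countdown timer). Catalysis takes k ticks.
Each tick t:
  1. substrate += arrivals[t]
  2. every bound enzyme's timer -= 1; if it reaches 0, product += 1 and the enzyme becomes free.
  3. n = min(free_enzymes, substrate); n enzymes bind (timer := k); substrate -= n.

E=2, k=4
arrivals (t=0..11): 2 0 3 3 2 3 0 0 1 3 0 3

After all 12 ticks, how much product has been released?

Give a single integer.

t=0: arr=2 -> substrate=0 bound=2 product=0
t=1: arr=0 -> substrate=0 bound=2 product=0
t=2: arr=3 -> substrate=3 bound=2 product=0
t=3: arr=3 -> substrate=6 bound=2 product=0
t=4: arr=2 -> substrate=6 bound=2 product=2
t=5: arr=3 -> substrate=9 bound=2 product=2
t=6: arr=0 -> substrate=9 bound=2 product=2
t=7: arr=0 -> substrate=9 bound=2 product=2
t=8: arr=1 -> substrate=8 bound=2 product=4
t=9: arr=3 -> substrate=11 bound=2 product=4
t=10: arr=0 -> substrate=11 bound=2 product=4
t=11: arr=3 -> substrate=14 bound=2 product=4

Answer: 4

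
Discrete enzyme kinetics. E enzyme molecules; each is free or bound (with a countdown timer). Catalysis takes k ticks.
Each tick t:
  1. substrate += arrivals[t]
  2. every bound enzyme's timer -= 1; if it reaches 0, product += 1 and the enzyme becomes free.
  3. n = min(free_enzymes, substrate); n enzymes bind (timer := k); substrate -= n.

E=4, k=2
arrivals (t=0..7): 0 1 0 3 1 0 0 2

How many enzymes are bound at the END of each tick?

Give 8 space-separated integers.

Answer: 0 1 1 3 4 1 0 2

Derivation:
t=0: arr=0 -> substrate=0 bound=0 product=0
t=1: arr=1 -> substrate=0 bound=1 product=0
t=2: arr=0 -> substrate=0 bound=1 product=0
t=3: arr=3 -> substrate=0 bound=3 product=1
t=4: arr=1 -> substrate=0 bound=4 product=1
t=5: arr=0 -> substrate=0 bound=1 product=4
t=6: arr=0 -> substrate=0 bound=0 product=5
t=7: arr=2 -> substrate=0 bound=2 product=5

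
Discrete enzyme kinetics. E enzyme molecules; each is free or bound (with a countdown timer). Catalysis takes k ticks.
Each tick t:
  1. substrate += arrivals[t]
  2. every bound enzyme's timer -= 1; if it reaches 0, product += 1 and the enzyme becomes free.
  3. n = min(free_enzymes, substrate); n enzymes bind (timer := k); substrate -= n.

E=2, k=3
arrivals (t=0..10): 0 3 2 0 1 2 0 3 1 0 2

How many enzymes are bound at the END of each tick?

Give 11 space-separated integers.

Answer: 0 2 2 2 2 2 2 2 2 2 2

Derivation:
t=0: arr=0 -> substrate=0 bound=0 product=0
t=1: arr=3 -> substrate=1 bound=2 product=0
t=2: arr=2 -> substrate=3 bound=2 product=0
t=3: arr=0 -> substrate=3 bound=2 product=0
t=4: arr=1 -> substrate=2 bound=2 product=2
t=5: arr=2 -> substrate=4 bound=2 product=2
t=6: arr=0 -> substrate=4 bound=2 product=2
t=7: arr=3 -> substrate=5 bound=2 product=4
t=8: arr=1 -> substrate=6 bound=2 product=4
t=9: arr=0 -> substrate=6 bound=2 product=4
t=10: arr=2 -> substrate=6 bound=2 product=6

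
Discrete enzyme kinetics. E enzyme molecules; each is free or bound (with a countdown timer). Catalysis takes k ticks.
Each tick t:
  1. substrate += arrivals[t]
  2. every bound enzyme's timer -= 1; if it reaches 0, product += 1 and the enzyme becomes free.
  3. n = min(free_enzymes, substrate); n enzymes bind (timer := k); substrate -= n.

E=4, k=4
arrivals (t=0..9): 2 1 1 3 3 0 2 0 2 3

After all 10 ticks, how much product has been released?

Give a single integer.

Answer: 7

Derivation:
t=0: arr=2 -> substrate=0 bound=2 product=0
t=1: arr=1 -> substrate=0 bound=3 product=0
t=2: arr=1 -> substrate=0 bound=4 product=0
t=3: arr=3 -> substrate=3 bound=4 product=0
t=4: arr=3 -> substrate=4 bound=4 product=2
t=5: arr=0 -> substrate=3 bound=4 product=3
t=6: arr=2 -> substrate=4 bound=4 product=4
t=7: arr=0 -> substrate=4 bound=4 product=4
t=8: arr=2 -> substrate=4 bound=4 product=6
t=9: arr=3 -> substrate=6 bound=4 product=7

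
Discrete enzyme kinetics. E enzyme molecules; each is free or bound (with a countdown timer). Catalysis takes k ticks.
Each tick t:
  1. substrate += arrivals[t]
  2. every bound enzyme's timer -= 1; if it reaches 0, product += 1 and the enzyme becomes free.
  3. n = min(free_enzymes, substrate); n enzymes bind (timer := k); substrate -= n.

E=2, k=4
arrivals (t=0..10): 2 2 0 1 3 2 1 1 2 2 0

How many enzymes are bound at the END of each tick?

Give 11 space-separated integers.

t=0: arr=2 -> substrate=0 bound=2 product=0
t=1: arr=2 -> substrate=2 bound=2 product=0
t=2: arr=0 -> substrate=2 bound=2 product=0
t=3: arr=1 -> substrate=3 bound=2 product=0
t=4: arr=3 -> substrate=4 bound=2 product=2
t=5: arr=2 -> substrate=6 bound=2 product=2
t=6: arr=1 -> substrate=7 bound=2 product=2
t=7: arr=1 -> substrate=8 bound=2 product=2
t=8: arr=2 -> substrate=8 bound=2 product=4
t=9: arr=2 -> substrate=10 bound=2 product=4
t=10: arr=0 -> substrate=10 bound=2 product=4

Answer: 2 2 2 2 2 2 2 2 2 2 2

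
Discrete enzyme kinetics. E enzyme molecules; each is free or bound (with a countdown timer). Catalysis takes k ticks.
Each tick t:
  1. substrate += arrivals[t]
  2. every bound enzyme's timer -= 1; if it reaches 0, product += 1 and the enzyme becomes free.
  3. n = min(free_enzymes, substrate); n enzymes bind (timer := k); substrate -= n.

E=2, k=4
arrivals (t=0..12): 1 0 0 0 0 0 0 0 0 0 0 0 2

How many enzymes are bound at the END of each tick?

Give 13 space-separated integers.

t=0: arr=1 -> substrate=0 bound=1 product=0
t=1: arr=0 -> substrate=0 bound=1 product=0
t=2: arr=0 -> substrate=0 bound=1 product=0
t=3: arr=0 -> substrate=0 bound=1 product=0
t=4: arr=0 -> substrate=0 bound=0 product=1
t=5: arr=0 -> substrate=0 bound=0 product=1
t=6: arr=0 -> substrate=0 bound=0 product=1
t=7: arr=0 -> substrate=0 bound=0 product=1
t=8: arr=0 -> substrate=0 bound=0 product=1
t=9: arr=0 -> substrate=0 bound=0 product=1
t=10: arr=0 -> substrate=0 bound=0 product=1
t=11: arr=0 -> substrate=0 bound=0 product=1
t=12: arr=2 -> substrate=0 bound=2 product=1

Answer: 1 1 1 1 0 0 0 0 0 0 0 0 2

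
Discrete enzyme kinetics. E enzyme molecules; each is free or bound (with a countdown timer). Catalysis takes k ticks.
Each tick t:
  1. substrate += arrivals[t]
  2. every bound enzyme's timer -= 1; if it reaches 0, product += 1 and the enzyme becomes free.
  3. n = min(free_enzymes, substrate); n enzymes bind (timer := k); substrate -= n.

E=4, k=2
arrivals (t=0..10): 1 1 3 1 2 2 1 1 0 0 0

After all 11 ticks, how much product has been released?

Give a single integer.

Answer: 12

Derivation:
t=0: arr=1 -> substrate=0 bound=1 product=0
t=1: arr=1 -> substrate=0 bound=2 product=0
t=2: arr=3 -> substrate=0 bound=4 product=1
t=3: arr=1 -> substrate=0 bound=4 product=2
t=4: arr=2 -> substrate=0 bound=3 product=5
t=5: arr=2 -> substrate=0 bound=4 product=6
t=6: arr=1 -> substrate=0 bound=3 product=8
t=7: arr=1 -> substrate=0 bound=2 product=10
t=8: arr=0 -> substrate=0 bound=1 product=11
t=9: arr=0 -> substrate=0 bound=0 product=12
t=10: arr=0 -> substrate=0 bound=0 product=12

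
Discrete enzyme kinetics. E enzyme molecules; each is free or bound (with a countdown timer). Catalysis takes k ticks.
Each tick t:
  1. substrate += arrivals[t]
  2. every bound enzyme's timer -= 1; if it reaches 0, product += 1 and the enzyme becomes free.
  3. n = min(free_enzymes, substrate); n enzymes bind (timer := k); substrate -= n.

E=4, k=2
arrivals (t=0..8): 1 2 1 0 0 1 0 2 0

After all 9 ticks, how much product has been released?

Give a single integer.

t=0: arr=1 -> substrate=0 bound=1 product=0
t=1: arr=2 -> substrate=0 bound=3 product=0
t=2: arr=1 -> substrate=0 bound=3 product=1
t=3: arr=0 -> substrate=0 bound=1 product=3
t=4: arr=0 -> substrate=0 bound=0 product=4
t=5: arr=1 -> substrate=0 bound=1 product=4
t=6: arr=0 -> substrate=0 bound=1 product=4
t=7: arr=2 -> substrate=0 bound=2 product=5
t=8: arr=0 -> substrate=0 bound=2 product=5

Answer: 5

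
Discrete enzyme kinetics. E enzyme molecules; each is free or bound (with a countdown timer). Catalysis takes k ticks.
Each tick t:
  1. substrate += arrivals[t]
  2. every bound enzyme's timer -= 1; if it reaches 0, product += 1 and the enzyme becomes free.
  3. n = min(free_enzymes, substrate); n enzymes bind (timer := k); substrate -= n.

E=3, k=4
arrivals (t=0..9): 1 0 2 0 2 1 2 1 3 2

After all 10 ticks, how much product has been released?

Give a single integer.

t=0: arr=1 -> substrate=0 bound=1 product=0
t=1: arr=0 -> substrate=0 bound=1 product=0
t=2: arr=2 -> substrate=0 bound=3 product=0
t=3: arr=0 -> substrate=0 bound=3 product=0
t=4: arr=2 -> substrate=1 bound=3 product=1
t=5: arr=1 -> substrate=2 bound=3 product=1
t=6: arr=2 -> substrate=2 bound=3 product=3
t=7: arr=1 -> substrate=3 bound=3 product=3
t=8: arr=3 -> substrate=5 bound=3 product=4
t=9: arr=2 -> substrate=7 bound=3 product=4

Answer: 4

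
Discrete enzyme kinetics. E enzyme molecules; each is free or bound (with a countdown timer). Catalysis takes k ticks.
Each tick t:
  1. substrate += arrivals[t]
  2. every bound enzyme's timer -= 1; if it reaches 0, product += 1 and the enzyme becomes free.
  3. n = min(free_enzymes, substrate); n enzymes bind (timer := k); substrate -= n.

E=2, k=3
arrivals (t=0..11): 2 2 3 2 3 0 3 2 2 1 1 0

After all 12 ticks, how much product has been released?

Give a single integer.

t=0: arr=2 -> substrate=0 bound=2 product=0
t=1: arr=2 -> substrate=2 bound=2 product=0
t=2: arr=3 -> substrate=5 bound=2 product=0
t=3: arr=2 -> substrate=5 bound=2 product=2
t=4: arr=3 -> substrate=8 bound=2 product=2
t=5: arr=0 -> substrate=8 bound=2 product=2
t=6: arr=3 -> substrate=9 bound=2 product=4
t=7: arr=2 -> substrate=11 bound=2 product=4
t=8: arr=2 -> substrate=13 bound=2 product=4
t=9: arr=1 -> substrate=12 bound=2 product=6
t=10: arr=1 -> substrate=13 bound=2 product=6
t=11: arr=0 -> substrate=13 bound=2 product=6

Answer: 6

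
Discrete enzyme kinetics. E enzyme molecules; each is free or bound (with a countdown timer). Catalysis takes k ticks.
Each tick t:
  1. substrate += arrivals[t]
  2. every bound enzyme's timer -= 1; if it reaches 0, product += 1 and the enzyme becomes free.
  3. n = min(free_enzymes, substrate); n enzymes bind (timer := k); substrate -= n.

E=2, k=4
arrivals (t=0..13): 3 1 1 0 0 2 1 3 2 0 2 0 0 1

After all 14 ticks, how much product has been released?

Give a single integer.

Answer: 6

Derivation:
t=0: arr=3 -> substrate=1 bound=2 product=0
t=1: arr=1 -> substrate=2 bound=2 product=0
t=2: arr=1 -> substrate=3 bound=2 product=0
t=3: arr=0 -> substrate=3 bound=2 product=0
t=4: arr=0 -> substrate=1 bound=2 product=2
t=5: arr=2 -> substrate=3 bound=2 product=2
t=6: arr=1 -> substrate=4 bound=2 product=2
t=7: arr=3 -> substrate=7 bound=2 product=2
t=8: arr=2 -> substrate=7 bound=2 product=4
t=9: arr=0 -> substrate=7 bound=2 product=4
t=10: arr=2 -> substrate=9 bound=2 product=4
t=11: arr=0 -> substrate=9 bound=2 product=4
t=12: arr=0 -> substrate=7 bound=2 product=6
t=13: arr=1 -> substrate=8 bound=2 product=6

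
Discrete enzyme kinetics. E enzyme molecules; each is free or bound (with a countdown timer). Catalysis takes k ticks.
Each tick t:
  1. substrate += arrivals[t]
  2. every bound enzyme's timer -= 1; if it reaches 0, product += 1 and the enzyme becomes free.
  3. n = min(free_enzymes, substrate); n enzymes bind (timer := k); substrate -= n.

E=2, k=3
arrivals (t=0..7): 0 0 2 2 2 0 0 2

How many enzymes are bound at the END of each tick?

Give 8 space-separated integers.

Answer: 0 0 2 2 2 2 2 2

Derivation:
t=0: arr=0 -> substrate=0 bound=0 product=0
t=1: arr=0 -> substrate=0 bound=0 product=0
t=2: arr=2 -> substrate=0 bound=2 product=0
t=3: arr=2 -> substrate=2 bound=2 product=0
t=4: arr=2 -> substrate=4 bound=2 product=0
t=5: arr=0 -> substrate=2 bound=2 product=2
t=6: arr=0 -> substrate=2 bound=2 product=2
t=7: arr=2 -> substrate=4 bound=2 product=2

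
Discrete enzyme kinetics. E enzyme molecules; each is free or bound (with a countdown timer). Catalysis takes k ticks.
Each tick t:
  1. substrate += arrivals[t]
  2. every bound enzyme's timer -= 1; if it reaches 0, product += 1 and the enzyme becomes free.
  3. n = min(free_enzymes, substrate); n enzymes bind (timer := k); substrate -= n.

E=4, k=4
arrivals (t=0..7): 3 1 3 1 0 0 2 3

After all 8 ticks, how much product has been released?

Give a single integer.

t=0: arr=3 -> substrate=0 bound=3 product=0
t=1: arr=1 -> substrate=0 bound=4 product=0
t=2: arr=3 -> substrate=3 bound=4 product=0
t=3: arr=1 -> substrate=4 bound=4 product=0
t=4: arr=0 -> substrate=1 bound=4 product=3
t=5: arr=0 -> substrate=0 bound=4 product=4
t=6: arr=2 -> substrate=2 bound=4 product=4
t=7: arr=3 -> substrate=5 bound=4 product=4

Answer: 4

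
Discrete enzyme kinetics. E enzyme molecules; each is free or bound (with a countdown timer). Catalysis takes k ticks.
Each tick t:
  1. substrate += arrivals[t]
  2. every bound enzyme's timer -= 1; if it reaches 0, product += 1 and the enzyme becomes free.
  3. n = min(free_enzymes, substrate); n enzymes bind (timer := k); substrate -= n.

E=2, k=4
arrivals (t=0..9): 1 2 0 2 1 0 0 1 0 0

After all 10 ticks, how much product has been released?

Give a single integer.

Answer: 4

Derivation:
t=0: arr=1 -> substrate=0 bound=1 product=0
t=1: arr=2 -> substrate=1 bound=2 product=0
t=2: arr=0 -> substrate=1 bound=2 product=0
t=3: arr=2 -> substrate=3 bound=2 product=0
t=4: arr=1 -> substrate=3 bound=2 product=1
t=5: arr=0 -> substrate=2 bound=2 product=2
t=6: arr=0 -> substrate=2 bound=2 product=2
t=7: arr=1 -> substrate=3 bound=2 product=2
t=8: arr=0 -> substrate=2 bound=2 product=3
t=9: arr=0 -> substrate=1 bound=2 product=4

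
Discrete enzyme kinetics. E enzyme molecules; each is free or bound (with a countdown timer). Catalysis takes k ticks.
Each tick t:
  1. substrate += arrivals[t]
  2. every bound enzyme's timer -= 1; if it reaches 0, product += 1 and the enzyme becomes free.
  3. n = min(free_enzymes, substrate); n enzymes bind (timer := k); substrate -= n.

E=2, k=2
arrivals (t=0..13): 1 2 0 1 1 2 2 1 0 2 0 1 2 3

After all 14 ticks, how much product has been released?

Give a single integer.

Answer: 12

Derivation:
t=0: arr=1 -> substrate=0 bound=1 product=0
t=1: arr=2 -> substrate=1 bound=2 product=0
t=2: arr=0 -> substrate=0 bound=2 product=1
t=3: arr=1 -> substrate=0 bound=2 product=2
t=4: arr=1 -> substrate=0 bound=2 product=3
t=5: arr=2 -> substrate=1 bound=2 product=4
t=6: arr=2 -> substrate=2 bound=2 product=5
t=7: arr=1 -> substrate=2 bound=2 product=6
t=8: arr=0 -> substrate=1 bound=2 product=7
t=9: arr=2 -> substrate=2 bound=2 product=8
t=10: arr=0 -> substrate=1 bound=2 product=9
t=11: arr=1 -> substrate=1 bound=2 product=10
t=12: arr=2 -> substrate=2 bound=2 product=11
t=13: arr=3 -> substrate=4 bound=2 product=12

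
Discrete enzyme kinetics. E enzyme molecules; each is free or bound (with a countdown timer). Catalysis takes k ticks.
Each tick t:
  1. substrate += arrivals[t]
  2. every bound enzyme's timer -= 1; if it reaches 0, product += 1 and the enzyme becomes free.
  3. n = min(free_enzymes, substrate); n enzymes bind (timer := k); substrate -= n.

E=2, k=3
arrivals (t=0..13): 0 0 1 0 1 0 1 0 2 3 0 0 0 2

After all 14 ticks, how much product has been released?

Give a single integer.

t=0: arr=0 -> substrate=0 bound=0 product=0
t=1: arr=0 -> substrate=0 bound=0 product=0
t=2: arr=1 -> substrate=0 bound=1 product=0
t=3: arr=0 -> substrate=0 bound=1 product=0
t=4: arr=1 -> substrate=0 bound=2 product=0
t=5: arr=0 -> substrate=0 bound=1 product=1
t=6: arr=1 -> substrate=0 bound=2 product=1
t=7: arr=0 -> substrate=0 bound=1 product=2
t=8: arr=2 -> substrate=1 bound=2 product=2
t=9: arr=3 -> substrate=3 bound=2 product=3
t=10: arr=0 -> substrate=3 bound=2 product=3
t=11: arr=0 -> substrate=2 bound=2 product=4
t=12: arr=0 -> substrate=1 bound=2 product=5
t=13: arr=2 -> substrate=3 bound=2 product=5

Answer: 5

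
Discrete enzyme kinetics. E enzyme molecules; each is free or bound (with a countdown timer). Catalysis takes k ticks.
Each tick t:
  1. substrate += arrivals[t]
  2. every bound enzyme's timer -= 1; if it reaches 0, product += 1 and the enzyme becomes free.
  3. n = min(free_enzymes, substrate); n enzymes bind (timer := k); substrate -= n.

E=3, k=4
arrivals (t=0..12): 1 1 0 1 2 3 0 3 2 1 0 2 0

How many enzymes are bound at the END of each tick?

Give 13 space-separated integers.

t=0: arr=1 -> substrate=0 bound=1 product=0
t=1: arr=1 -> substrate=0 bound=2 product=0
t=2: arr=0 -> substrate=0 bound=2 product=0
t=3: arr=1 -> substrate=0 bound=3 product=0
t=4: arr=2 -> substrate=1 bound=3 product=1
t=5: arr=3 -> substrate=3 bound=3 product=2
t=6: arr=0 -> substrate=3 bound=3 product=2
t=7: arr=3 -> substrate=5 bound=3 product=3
t=8: arr=2 -> substrate=6 bound=3 product=4
t=9: arr=1 -> substrate=6 bound=3 product=5
t=10: arr=0 -> substrate=6 bound=3 product=5
t=11: arr=2 -> substrate=7 bound=3 product=6
t=12: arr=0 -> substrate=6 bound=3 product=7

Answer: 1 2 2 3 3 3 3 3 3 3 3 3 3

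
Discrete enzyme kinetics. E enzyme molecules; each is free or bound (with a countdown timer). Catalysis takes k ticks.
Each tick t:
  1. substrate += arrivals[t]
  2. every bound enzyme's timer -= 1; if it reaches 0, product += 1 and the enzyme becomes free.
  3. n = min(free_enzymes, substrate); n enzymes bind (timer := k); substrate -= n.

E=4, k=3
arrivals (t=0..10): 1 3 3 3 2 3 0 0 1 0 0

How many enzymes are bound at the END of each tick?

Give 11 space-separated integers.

t=0: arr=1 -> substrate=0 bound=1 product=0
t=1: arr=3 -> substrate=0 bound=4 product=0
t=2: arr=3 -> substrate=3 bound=4 product=0
t=3: arr=3 -> substrate=5 bound=4 product=1
t=4: arr=2 -> substrate=4 bound=4 product=4
t=5: arr=3 -> substrate=7 bound=4 product=4
t=6: arr=0 -> substrate=6 bound=4 product=5
t=7: arr=0 -> substrate=3 bound=4 product=8
t=8: arr=1 -> substrate=4 bound=4 product=8
t=9: arr=0 -> substrate=3 bound=4 product=9
t=10: arr=0 -> substrate=0 bound=4 product=12

Answer: 1 4 4 4 4 4 4 4 4 4 4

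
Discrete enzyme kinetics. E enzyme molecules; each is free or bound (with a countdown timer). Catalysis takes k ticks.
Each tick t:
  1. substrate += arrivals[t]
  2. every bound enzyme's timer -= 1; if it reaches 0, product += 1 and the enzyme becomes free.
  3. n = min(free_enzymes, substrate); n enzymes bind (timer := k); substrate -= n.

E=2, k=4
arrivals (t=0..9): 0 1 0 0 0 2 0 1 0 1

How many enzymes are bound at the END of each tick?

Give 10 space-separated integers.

t=0: arr=0 -> substrate=0 bound=0 product=0
t=1: arr=1 -> substrate=0 bound=1 product=0
t=2: arr=0 -> substrate=0 bound=1 product=0
t=3: arr=0 -> substrate=0 bound=1 product=0
t=4: arr=0 -> substrate=0 bound=1 product=0
t=5: arr=2 -> substrate=0 bound=2 product=1
t=6: arr=0 -> substrate=0 bound=2 product=1
t=7: arr=1 -> substrate=1 bound=2 product=1
t=8: arr=0 -> substrate=1 bound=2 product=1
t=9: arr=1 -> substrate=0 bound=2 product=3

Answer: 0 1 1 1 1 2 2 2 2 2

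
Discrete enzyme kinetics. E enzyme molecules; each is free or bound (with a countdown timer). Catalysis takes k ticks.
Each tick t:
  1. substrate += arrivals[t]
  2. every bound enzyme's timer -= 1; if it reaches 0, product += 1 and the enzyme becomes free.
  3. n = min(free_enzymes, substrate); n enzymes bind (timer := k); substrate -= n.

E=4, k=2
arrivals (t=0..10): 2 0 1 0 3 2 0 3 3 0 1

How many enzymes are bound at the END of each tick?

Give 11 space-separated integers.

Answer: 2 2 1 1 3 4 2 4 4 3 3

Derivation:
t=0: arr=2 -> substrate=0 bound=2 product=0
t=1: arr=0 -> substrate=0 bound=2 product=0
t=2: arr=1 -> substrate=0 bound=1 product=2
t=3: arr=0 -> substrate=0 bound=1 product=2
t=4: arr=3 -> substrate=0 bound=3 product=3
t=5: arr=2 -> substrate=1 bound=4 product=3
t=6: arr=0 -> substrate=0 bound=2 product=6
t=7: arr=3 -> substrate=0 bound=4 product=7
t=8: arr=3 -> substrate=2 bound=4 product=8
t=9: arr=0 -> substrate=0 bound=3 product=11
t=10: arr=1 -> substrate=0 bound=3 product=12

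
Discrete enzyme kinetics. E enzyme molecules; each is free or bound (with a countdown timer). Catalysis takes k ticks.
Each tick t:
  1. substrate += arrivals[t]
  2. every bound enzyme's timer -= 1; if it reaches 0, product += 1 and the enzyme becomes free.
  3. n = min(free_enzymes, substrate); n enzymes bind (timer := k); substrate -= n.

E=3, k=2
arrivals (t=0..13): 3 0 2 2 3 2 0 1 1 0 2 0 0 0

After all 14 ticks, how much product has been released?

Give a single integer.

t=0: arr=3 -> substrate=0 bound=3 product=0
t=1: arr=0 -> substrate=0 bound=3 product=0
t=2: arr=2 -> substrate=0 bound=2 product=3
t=3: arr=2 -> substrate=1 bound=3 product=3
t=4: arr=3 -> substrate=2 bound=3 product=5
t=5: arr=2 -> substrate=3 bound=3 product=6
t=6: arr=0 -> substrate=1 bound=3 product=8
t=7: arr=1 -> substrate=1 bound=3 product=9
t=8: arr=1 -> substrate=0 bound=3 product=11
t=9: arr=0 -> substrate=0 bound=2 product=12
t=10: arr=2 -> substrate=0 bound=2 product=14
t=11: arr=0 -> substrate=0 bound=2 product=14
t=12: arr=0 -> substrate=0 bound=0 product=16
t=13: arr=0 -> substrate=0 bound=0 product=16

Answer: 16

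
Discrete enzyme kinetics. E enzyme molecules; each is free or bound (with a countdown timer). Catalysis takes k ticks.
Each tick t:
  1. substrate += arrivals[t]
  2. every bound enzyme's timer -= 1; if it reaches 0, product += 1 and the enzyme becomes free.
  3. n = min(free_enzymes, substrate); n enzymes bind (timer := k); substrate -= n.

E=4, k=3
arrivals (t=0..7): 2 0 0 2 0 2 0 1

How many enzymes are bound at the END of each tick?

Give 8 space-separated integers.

Answer: 2 2 2 2 2 4 2 3

Derivation:
t=0: arr=2 -> substrate=0 bound=2 product=0
t=1: arr=0 -> substrate=0 bound=2 product=0
t=2: arr=0 -> substrate=0 bound=2 product=0
t=3: arr=2 -> substrate=0 bound=2 product=2
t=4: arr=0 -> substrate=0 bound=2 product=2
t=5: arr=2 -> substrate=0 bound=4 product=2
t=6: arr=0 -> substrate=0 bound=2 product=4
t=7: arr=1 -> substrate=0 bound=3 product=4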